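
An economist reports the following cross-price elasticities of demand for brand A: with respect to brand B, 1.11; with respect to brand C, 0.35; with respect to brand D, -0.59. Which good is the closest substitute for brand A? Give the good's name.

Substitutes have ε > 0. Among the positive values, 1.11 (brand B) is largest.

brand B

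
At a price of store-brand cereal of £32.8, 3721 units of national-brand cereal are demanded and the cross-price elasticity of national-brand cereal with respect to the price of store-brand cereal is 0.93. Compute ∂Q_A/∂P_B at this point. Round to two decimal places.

ε = (∂Q_A/∂P_B)·(P_B/Q_A) ⇒ ∂Q_A/∂P_B = ε·Q_A/P_B = 0.93 × 3721/32.8 ≈ 105.50.

105.50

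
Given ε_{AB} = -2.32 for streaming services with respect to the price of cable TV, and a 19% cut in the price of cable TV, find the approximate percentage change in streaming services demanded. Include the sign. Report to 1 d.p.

%ΔQ ≈ ε × %ΔP of cable TV = -2.32 × (-19%) = 44.1%.

44.1%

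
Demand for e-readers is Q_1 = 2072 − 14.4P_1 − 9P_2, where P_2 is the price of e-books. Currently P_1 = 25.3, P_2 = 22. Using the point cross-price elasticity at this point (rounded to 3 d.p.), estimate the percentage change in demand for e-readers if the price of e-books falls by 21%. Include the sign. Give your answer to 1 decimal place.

2.8%

At P_1 = 25.3, P_2 = 22: Q_1 = 1509.68.
∂Q_1/∂P_2 = -9.
ε = (∂Q_1/∂P_2)(P_2/Q_1) = -9.0000 × 22/1509.68 ≈ -0.131.
%ΔQ_1 ≈ ε × %ΔP_2 = -0.131 × (-21%) = 2.8%.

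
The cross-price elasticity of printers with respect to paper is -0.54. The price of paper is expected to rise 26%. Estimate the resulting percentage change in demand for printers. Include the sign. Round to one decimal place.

%ΔQ ≈ ε × %ΔP of paper = -0.54 × (26%) = -14.0%.

-14.0%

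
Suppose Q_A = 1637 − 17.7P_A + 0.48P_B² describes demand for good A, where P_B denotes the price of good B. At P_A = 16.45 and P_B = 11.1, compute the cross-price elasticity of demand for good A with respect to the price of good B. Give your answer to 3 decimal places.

0.084

At P_A = 16.45 and P_B = 11.1: Q_A = 1404.976.
∂Q_A/∂P_B = 0.96P_B = 0.96(11.1) = 10.6560.
ε = (∂Q_A/∂P_B)(P_B/Q_A) = 10.6560 × (11.1/1404.976) ≈ 0.084.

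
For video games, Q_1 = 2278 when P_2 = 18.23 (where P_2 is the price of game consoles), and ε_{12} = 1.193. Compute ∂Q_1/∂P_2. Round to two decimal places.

149.08

ε = (∂Q_1/∂P_2)·(P_2/Q_1) ⇒ ∂Q_1/∂P_2 = ε·Q_1/P_2 = 1.193 × 2278/18.23 ≈ 149.08.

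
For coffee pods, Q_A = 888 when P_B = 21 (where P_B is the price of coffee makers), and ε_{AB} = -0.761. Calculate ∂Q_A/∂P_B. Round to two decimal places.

-32.18

ε = (∂Q_A/∂P_B)·(P_B/Q_A) ⇒ ∂Q_A/∂P_B = ε·Q_A/P_B = -0.761 × 888/21 ≈ -32.18.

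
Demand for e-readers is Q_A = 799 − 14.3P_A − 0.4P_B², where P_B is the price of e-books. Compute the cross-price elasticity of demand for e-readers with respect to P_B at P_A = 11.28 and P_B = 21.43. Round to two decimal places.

-0.81

At P_A = 11.28 and P_B = 21.43: Q_A = 453.998.
∂Q_A/∂P_B = -0.8P_B = -0.8(21.43) = -17.1440.
ε = (∂Q_A/∂P_B)(P_B/Q_A) = -17.1440 × (21.43/453.998) ≈ -0.81.
ε < 0: complements.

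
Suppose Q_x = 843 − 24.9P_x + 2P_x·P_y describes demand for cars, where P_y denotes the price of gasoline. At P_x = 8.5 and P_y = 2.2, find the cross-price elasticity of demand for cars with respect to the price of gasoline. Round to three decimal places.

0.056

At P_x = 8.5 and P_y = 2.2: Q_x = 668.75.
∂Q_x/∂P_y = 2P_x = 2(8.5) = 17.0000.
ε = (∂Q_x/∂P_y)(P_y/Q_x) = 17.0000 × (2.2/668.75) ≈ 0.056.
ε > 0: substitutes.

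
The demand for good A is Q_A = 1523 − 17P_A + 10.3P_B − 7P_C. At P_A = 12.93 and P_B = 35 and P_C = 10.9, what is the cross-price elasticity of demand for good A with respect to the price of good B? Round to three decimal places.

At P_A = 12.93 and P_B = 35 and P_C = 10.9: Q_A = 1587.39.
∂Q_A/∂P_B = 10.3.
ε = (∂Q_A/∂P_B)(P_B/Q_A) = 10.3 × (35/1587.39) ≈ 0.227.
Since ε > 0, good A and good B are substitutes.

0.227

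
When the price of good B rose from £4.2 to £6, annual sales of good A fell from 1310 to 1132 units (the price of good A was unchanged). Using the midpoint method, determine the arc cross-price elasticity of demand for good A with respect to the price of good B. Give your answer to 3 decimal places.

ΔQ_A = 1132 − 1310 = -178; ΔP_B = 6 − 4.2 = 1.8.
Midpoints: Q̄_A = 1221.0, P̄_B = 5.10.
ε = (ΔQ_A/Q̄_A)/(ΔP_B/P̄_B) = (-178/1221.0)/(1.8/5.10) ≈ -0.413.

-0.413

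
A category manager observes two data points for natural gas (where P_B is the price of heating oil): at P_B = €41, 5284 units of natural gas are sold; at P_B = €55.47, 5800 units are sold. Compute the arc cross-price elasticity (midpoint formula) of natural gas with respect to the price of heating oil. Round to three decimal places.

0.310

ΔQ_A = 5800 − 5284 = 516; ΔP_B = 55.47 − 41 = 14.47.
Midpoints: Q̄_A = 5542.0, P̄_B = 48.23.
ε = (ΔQ_A/Q̄_A)/(ΔP_B/P̄_B) = (516/5542.0)/(14.47/48.23) ≈ 0.310.
ε > 0: natural gas and heating oil are substitutes.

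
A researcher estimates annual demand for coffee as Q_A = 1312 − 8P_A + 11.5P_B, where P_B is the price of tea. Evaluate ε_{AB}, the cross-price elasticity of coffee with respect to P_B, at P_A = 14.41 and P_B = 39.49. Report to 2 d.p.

0.28

At P_A = 14.41 and P_B = 39.49: Q_A = 1650.855.
∂Q_A/∂P_B = 11.5.
ε = (∂Q_A/∂P_B)(P_B/Q_A) = 11.5 × (39.49/1650.855) ≈ 0.28.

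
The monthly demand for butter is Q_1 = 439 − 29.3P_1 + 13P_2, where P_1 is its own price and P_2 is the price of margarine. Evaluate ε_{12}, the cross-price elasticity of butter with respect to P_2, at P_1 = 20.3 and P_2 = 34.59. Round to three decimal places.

1.530

At P_1 = 20.3 and P_2 = 34.59: Q_1 = 293.88.
∂Q_1/∂P_2 = 13.
ε = (∂Q_1/∂P_2)(P_2/Q_1) = 13 × (34.59/293.88) ≈ 1.530.
Since ε > 0, butter and margarine are substitutes.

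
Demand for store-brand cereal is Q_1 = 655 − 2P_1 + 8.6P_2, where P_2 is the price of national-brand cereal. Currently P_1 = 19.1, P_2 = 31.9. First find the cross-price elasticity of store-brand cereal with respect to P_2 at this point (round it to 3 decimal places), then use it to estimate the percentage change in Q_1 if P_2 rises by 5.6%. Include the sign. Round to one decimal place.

1.7%

At P_1 = 19.1, P_2 = 31.9: Q_1 = 891.14.
∂Q_1/∂P_2 = 8.6.
ε = (∂Q_1/∂P_2)(P_2/Q_1) = 8.6000 × 31.9/891.14 ≈ 0.308.
%ΔQ_1 ≈ ε × %ΔP_2 = 0.308 × (5.6%) = 1.7%.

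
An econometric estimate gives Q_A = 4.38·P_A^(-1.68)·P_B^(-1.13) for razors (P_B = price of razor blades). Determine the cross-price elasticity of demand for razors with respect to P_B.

-1.13

In a log-linear (constant-elasticity) demand function, the coefficient on the exponent of P_B is the cross-price elasticity.
ε = -1.13. Negative, so razors and razor blades are complements.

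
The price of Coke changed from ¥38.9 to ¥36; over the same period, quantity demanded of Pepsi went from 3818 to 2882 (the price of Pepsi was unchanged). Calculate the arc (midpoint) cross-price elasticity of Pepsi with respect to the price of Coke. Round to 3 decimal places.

3.608

ΔQ_A = 2882 − 3818 = -936; ΔP_B = 36 − 38.9 = -2.9.
Midpoints: Q̄_A = 3350.0, P̄_B = 37.45.
ε = (ΔQ_A/Q̄_A)/(ΔP_B/P̄_B) = (-936/3350.0)/(-2.9/37.45) ≈ 3.608.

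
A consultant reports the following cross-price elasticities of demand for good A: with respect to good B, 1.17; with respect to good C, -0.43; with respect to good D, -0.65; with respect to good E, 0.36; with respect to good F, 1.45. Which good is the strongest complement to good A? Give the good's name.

good D

Complements have ε < 0. The most negative value is -0.65 (good D).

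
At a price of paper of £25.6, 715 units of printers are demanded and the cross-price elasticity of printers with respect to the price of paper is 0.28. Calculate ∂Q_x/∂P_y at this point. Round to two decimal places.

ε = (∂Q_x/∂P_y)·(P_y/Q_x) ⇒ ∂Q_x/∂P_y = ε·Q_x/P_y = 0.28 × 715/25.6 ≈ 7.82.

7.82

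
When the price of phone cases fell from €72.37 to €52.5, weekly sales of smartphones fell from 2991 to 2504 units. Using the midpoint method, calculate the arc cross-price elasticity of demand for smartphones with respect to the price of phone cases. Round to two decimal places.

0.56

ΔQ_A = 2504 − 2991 = -487; ΔP_B = 52.5 − 72.37 = -19.87.
Midpoints: Q̄_A = 2747.5, P̄_B = 62.44.
ε = (ΔQ_A/Q̄_A)/(ΔP_B/P̄_B) = (-487/2747.5)/(-19.87/62.44) ≈ 0.56.
ε > 0: smartphones and phone cases are substitutes.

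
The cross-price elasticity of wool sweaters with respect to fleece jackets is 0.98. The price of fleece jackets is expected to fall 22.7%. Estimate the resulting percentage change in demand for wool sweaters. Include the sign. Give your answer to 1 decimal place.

%ΔQ ≈ ε × %ΔP of fleece jackets = 0.98 × (-22.7%) = -22.2%.
Demand for wool sweaters falls by about 22.2%.

-22.2%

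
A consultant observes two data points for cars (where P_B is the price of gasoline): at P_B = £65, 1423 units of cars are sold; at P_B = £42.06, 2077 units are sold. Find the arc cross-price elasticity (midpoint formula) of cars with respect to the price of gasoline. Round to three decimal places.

-0.872

ΔQ_A = 2077 − 1423 = 654; ΔP_B = 42.06 − 65 = -22.94.
Midpoints: Q̄_A = 1750.0, P̄_B = 53.53.
ε = (ΔQ_A/Q̄_A)/(ΔP_B/P̄_B) = (654/1750.0)/(-22.94/53.53) ≈ -0.872.
ε < 0: cars and gasoline are complements.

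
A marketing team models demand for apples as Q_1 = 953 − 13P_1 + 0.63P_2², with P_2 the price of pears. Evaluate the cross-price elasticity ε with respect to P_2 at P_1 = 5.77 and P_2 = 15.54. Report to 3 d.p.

0.295

At P_1 = 5.77 and P_2 = 15.54: Q_1 = 1030.130.
∂Q_1/∂P_2 = 1.26P_2 = 1.26(15.54) = 19.5804.
ε = (∂Q_1/∂P_2)(P_2/Q_1) = 19.5804 × (15.54/1030.130) ≈ 0.295.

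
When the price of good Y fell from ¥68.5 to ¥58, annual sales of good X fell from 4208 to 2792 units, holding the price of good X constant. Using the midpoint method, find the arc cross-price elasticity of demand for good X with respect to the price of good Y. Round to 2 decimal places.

ΔQ_X = 2792 − 4208 = -1416; ΔP_Y = 58 − 68.5 = -10.5.
Midpoints: Q̄_X = 3500.0, P̄_Y = 63.25.
ε = (ΔQ_X/Q̄_X)/(ΔP_Y/P̄_Y) = (-1416/3500.0)/(-10.5/63.25) ≈ 2.44.

2.44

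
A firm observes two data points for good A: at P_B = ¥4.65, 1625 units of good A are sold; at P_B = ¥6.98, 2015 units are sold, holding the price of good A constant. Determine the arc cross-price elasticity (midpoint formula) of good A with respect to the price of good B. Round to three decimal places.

0.535

ΔQ_A = 2015 − 1625 = 390; ΔP_B = 6.98 − 4.65 = 2.33.
Midpoints: Q̄_A = 1820.0, P̄_B = 5.82.
ε = (ΔQ_A/Q̄_A)/(ΔP_B/P̄_B) = (390/1820.0)/(2.33/5.82) ≈ 0.535.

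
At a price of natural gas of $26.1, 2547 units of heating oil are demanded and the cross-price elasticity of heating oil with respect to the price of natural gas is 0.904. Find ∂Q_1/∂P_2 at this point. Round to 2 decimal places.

ε = (∂Q_1/∂P_2)·(P_2/Q_1) ⇒ ∂Q_1/∂P_2 = ε·Q_1/P_2 = 0.904 × 2547/26.1 ≈ 88.22.

88.22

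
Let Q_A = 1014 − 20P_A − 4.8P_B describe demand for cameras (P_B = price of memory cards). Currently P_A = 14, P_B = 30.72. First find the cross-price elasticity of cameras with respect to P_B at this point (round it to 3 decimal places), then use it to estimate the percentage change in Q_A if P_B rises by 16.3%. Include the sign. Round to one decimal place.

-4.1%

At P_A = 14, P_B = 30.72: Q_A = 586.544.
∂Q_A/∂P_B = -4.8.
ε = (∂Q_A/∂P_B)(P_B/Q_A) = -4.8000 × 30.72/586.544 ≈ -0.251.
%ΔQ_A ≈ ε × %ΔP_B = -0.251 × (16.3%) = -4.1%.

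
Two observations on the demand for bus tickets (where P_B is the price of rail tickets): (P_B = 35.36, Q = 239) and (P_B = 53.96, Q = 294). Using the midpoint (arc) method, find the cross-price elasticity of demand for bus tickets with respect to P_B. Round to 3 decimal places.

0.496

ΔQ_A = 294 − 239 = 55; ΔP_B = 53.96 − 35.36 = 18.6.
Midpoints: Q̄_A = 266.5, P̄_B = 44.66.
ε = (ΔQ_A/Q̄_A)/(ΔP_B/P̄_B) = (55/266.5)/(18.6/44.66) ≈ 0.496.
ε > 0: bus tickets and rail tickets are substitutes.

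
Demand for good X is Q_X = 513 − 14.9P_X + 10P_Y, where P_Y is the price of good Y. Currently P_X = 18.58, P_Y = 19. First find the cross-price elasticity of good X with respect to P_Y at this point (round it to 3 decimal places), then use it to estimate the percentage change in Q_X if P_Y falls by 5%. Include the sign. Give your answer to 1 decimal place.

-2.2%

At P_X = 18.58, P_Y = 19: Q_X = 426.158.
∂Q_X/∂P_Y = 10.
ε = (∂Q_X/∂P_Y)(P_Y/Q_X) = 10.0000 × 19/426.158 ≈ 0.446.
%ΔQ_X ≈ ε × %ΔP_Y = 0.446 × (-5%) = -2.2%.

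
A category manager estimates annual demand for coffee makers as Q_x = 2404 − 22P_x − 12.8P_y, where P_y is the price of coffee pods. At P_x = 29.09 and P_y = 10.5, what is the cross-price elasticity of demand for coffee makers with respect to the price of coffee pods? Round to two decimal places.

-0.08

At P_x = 29.09 and P_y = 10.5: Q_x = 1629.62.
∂Q_x/∂P_y = -12.8.
ε = (∂Q_x/∂P_y)(P_y/Q_x) = -12.8 × (10.5/1629.62) ≈ -0.08.
Since ε < 0, coffee makers and coffee pods are complements.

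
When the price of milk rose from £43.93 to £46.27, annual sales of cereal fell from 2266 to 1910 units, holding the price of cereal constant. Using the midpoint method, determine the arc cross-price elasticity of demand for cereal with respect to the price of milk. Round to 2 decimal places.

-3.29

ΔQ_A = 1910 − 2266 = -356; ΔP_B = 46.27 − 43.93 = 2.34.
Midpoints: Q̄_A = 2088.0, P̄_B = 45.10.
ε = (ΔQ_A/Q̄_A)/(ΔP_B/P̄_B) = (-356/2088.0)/(2.34/45.10) ≈ -3.29.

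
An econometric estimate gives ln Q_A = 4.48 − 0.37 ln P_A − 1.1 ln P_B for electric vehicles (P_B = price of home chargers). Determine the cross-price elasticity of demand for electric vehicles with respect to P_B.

In a log-linear (constant-elasticity) demand function, the coefficient on ln P_B is the cross-price elasticity.
ε = -1.10. Negative, so electric vehicles and home chargers are complements.

-1.10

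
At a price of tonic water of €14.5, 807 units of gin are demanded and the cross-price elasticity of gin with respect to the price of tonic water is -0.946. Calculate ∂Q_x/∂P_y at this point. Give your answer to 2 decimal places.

ε = (∂Q_x/∂P_y)·(P_y/Q_x) ⇒ ∂Q_x/∂P_y = ε·Q_x/P_y = -0.946 × 807/14.5 ≈ -52.65.

-52.65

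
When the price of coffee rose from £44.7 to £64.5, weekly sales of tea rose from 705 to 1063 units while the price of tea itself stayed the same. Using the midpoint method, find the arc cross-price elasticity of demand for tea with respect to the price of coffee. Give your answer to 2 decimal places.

ΔQ_A = 1063 − 705 = 358; ΔP_B = 64.5 − 44.7 = 19.8.
Midpoints: Q̄_A = 884.0, P̄_B = 54.60.
ε = (ΔQ_A/Q̄_A)/(ΔP_B/P̄_B) = (358/884.0)/(19.8/54.60) ≈ 1.12.
ε > 0: tea and coffee are substitutes.

1.12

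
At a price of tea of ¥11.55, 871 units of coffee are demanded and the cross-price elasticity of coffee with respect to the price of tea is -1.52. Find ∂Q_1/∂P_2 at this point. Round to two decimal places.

-114.63

ε = (∂Q_1/∂P_2)·(P_2/Q_1) ⇒ ∂Q_1/∂P_2 = ε·Q_1/P_2 = -1.52 × 871/11.55 ≈ -114.63.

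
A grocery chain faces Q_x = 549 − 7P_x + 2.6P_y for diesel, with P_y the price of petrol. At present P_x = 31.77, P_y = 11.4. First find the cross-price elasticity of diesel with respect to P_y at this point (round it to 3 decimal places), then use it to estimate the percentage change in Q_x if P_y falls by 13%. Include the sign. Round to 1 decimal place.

-1.1%

At P_x = 31.77, P_y = 11.4: Q_x = 356.25.
∂Q_x/∂P_y = 2.6.
ε = (∂Q_x/∂P_y)(P_y/Q_x) = 2.6000 × 11.4/356.25 ≈ 0.083.
%ΔQ_x ≈ ε × %ΔP_y = 0.083 × (-13%) = -1.1%.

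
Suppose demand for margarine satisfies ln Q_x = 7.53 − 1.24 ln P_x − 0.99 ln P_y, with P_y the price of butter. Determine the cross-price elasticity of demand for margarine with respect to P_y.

-0.99

In a log-linear (constant-elasticity) demand function, the coefficient on ln P_y is the cross-price elasticity.
ε = -0.99. Negative, so margarine and butter are complements.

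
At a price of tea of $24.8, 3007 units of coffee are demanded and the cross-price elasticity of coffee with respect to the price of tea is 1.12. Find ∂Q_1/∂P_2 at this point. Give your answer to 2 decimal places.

135.80

ε = (∂Q_1/∂P_2)·(P_2/Q_1) ⇒ ∂Q_1/∂P_2 = ε·Q_1/P_2 = 1.12 × 3007/24.8 ≈ 135.80.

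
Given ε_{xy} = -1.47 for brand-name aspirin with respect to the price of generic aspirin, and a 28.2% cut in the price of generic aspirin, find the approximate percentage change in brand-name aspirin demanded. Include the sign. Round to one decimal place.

41.5%

%ΔQ ≈ ε × %ΔP of generic aspirin = -1.47 × (-28.2%) = 41.5%.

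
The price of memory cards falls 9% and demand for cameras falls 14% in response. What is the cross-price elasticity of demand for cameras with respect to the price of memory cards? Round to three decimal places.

ε = (%ΔQ of cameras) / (%ΔP of memory cards) = (-14%) / (-9%) ≈ 1.556.
Positive cross-price elasticity: substitutes.

1.556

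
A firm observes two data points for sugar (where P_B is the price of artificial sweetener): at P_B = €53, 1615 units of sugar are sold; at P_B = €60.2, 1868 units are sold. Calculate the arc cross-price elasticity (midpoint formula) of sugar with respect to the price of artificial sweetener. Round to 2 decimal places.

ΔQ_A = 1868 − 1615 = 253; ΔP_B = 60.2 − 53 = 7.2.
Midpoints: Q̄_A = 1741.5, P̄_B = 56.60.
ε = (ΔQ_A/Q̄_A)/(ΔP_B/P̄_B) = (253/1741.5)/(7.2/56.60) ≈ 1.14.
ε > 0: sugar and artificial sweetener are substitutes.

1.14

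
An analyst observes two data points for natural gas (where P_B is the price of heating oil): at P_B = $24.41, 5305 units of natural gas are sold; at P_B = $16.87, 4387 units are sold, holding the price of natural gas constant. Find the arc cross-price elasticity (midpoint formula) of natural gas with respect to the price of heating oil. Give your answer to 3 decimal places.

0.519

ΔQ_A = 4387 − 5305 = -918; ΔP_B = 16.87 − 24.41 = -7.54.
Midpoints: Q̄_A = 4846.0, P̄_B = 20.64.
ε = (ΔQ_A/Q̄_A)/(ΔP_B/P̄_B) = (-918/4846.0)/(-7.54/20.64) ≈ 0.519.
ε > 0: natural gas and heating oil are substitutes.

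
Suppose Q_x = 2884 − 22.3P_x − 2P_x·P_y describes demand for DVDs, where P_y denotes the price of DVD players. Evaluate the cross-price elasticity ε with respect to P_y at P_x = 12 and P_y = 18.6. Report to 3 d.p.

At P_x = 12 and P_y = 18.6: Q_x = 2170.
∂Q_x/∂P_y = -2P_x = -2(12) = -24.0000.
ε = (∂Q_x/∂P_y)(P_y/Q_x) = -24.0000 × (18.6/2170) ≈ -0.206.

-0.206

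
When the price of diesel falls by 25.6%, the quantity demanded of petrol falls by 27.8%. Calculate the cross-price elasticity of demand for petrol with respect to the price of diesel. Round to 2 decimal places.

ε = (%ΔQ of petrol) / (%ΔP of diesel) = (-27.8%) / (-25.6%) ≈ 1.09.

1.09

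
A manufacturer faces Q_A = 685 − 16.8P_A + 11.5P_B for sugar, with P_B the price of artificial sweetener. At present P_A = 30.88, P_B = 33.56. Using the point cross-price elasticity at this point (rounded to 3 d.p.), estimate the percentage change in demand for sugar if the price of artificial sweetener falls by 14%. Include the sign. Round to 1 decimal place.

-9.8%

At P_A = 30.88, P_B = 33.56: Q_A = 552.156.
∂Q_A/∂P_B = 11.5.
ε = (∂Q_A/∂P_B)(P_B/Q_A) = 11.5000 × 33.56/552.156 ≈ 0.699.
%ΔQ_A ≈ ε × %ΔP_B = 0.699 × (-14%) = -9.8%.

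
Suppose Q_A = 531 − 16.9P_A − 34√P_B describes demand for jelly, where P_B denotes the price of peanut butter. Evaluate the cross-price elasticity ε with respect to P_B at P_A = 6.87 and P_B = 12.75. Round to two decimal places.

-0.21

At P_A = 6.87 and P_B = 12.75: Q_A = 293.493.
∂Q_A/∂P_B = -34/(2√P_B) = -34/(2√12.75) = -4.7610.
ε = (∂Q_A/∂P_B)(P_B/Q_A) = -4.7610 × (12.75/293.493) ≈ -0.21.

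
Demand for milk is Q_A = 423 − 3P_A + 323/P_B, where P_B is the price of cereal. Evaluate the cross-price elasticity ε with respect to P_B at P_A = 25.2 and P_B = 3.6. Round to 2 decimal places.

At P_A = 25.2 and P_B = 3.6: Q_A = 437.122.
∂Q_A/∂P_B = −323/P_B² = -24.9228.
ε = (∂Q_A/∂P_B)(P_B/Q_A) = -24.9228 × (3.6/437.122) ≈ -0.21.
ε < 0: complements.

-0.21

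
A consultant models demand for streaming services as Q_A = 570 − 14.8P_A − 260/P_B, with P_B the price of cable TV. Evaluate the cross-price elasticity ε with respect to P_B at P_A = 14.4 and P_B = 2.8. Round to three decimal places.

0.352

At P_A = 14.4 and P_B = 2.8: Q_A = 264.023.
∂Q_A/∂P_B = 260/P_B² = 33.1633.
ε = (∂Q_A/∂P_B)(P_B/Q_A) = 33.1633 × (2.8/264.023) ≈ 0.352.
ε > 0: substitutes.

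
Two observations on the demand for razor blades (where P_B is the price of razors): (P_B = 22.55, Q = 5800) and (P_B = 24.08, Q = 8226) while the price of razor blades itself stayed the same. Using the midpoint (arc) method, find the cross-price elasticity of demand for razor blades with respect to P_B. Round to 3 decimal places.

ΔQ_A = 8226 − 5800 = 2426; ΔP_B = 24.08 − 22.55 = 1.53.
Midpoints: Q̄_A = 7013.0, P̄_B = 23.31.
ε = (ΔQ_A/Q̄_A)/(ΔP_B/P̄_B) = (2426/7013.0)/(1.53/23.31) ≈ 5.271.

5.271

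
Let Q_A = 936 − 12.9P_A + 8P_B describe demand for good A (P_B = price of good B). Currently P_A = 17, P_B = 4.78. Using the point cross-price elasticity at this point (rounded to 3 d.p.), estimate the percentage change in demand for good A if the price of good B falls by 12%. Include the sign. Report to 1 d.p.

At P_A = 17, P_B = 4.78: Q_A = 754.94.
∂Q_A/∂P_B = 8.
ε = (∂Q_A/∂P_B)(P_B/Q_A) = 8.0000 × 4.78/754.94 ≈ 0.051.
%ΔQ_A ≈ ε × %ΔP_B = 0.051 × (-12%) = -0.6%.

-0.6%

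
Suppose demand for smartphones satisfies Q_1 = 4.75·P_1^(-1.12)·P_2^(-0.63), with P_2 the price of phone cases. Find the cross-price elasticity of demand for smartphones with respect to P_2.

In a log-linear (constant-elasticity) demand function, the coefficient on the exponent of P_2 is the cross-price elasticity.
ε = -0.63. Negative, so smartphones and phone cases are complements.

-0.63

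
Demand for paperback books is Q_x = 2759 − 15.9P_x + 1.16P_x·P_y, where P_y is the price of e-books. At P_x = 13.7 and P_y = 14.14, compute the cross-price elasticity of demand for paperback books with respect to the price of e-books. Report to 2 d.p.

At P_x = 13.7 and P_y = 14.14: Q_x = 2765.883.
∂Q_x/∂P_y = 1.16P_x = 1.16(13.7) = 15.8920.
ε = (∂Q_x/∂P_y)(P_y/Q_x) = 15.8920 × (14.14/2765.883) ≈ 0.08.
ε > 0: substitutes.

0.08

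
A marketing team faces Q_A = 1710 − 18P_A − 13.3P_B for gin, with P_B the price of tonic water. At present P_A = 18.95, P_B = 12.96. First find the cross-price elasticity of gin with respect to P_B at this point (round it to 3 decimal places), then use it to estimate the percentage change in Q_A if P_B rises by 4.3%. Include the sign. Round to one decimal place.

-0.6%

At P_A = 18.95, P_B = 12.96: Q_A = 1196.532.
∂Q_A/∂P_B = -13.3.
ε = (∂Q_A/∂P_B)(P_B/Q_A) = -13.3000 × 12.96/1196.532 ≈ -0.144.
%ΔQ_A ≈ ε × %ΔP_B = -0.144 × (4.3%) = -0.6%.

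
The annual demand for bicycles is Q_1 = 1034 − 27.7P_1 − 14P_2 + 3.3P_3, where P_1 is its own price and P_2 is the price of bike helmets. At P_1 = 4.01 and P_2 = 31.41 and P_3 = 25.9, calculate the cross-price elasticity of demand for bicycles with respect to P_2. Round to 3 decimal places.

At P_1 = 4.01 and P_2 = 31.41 and P_3 = 25.9: Q_1 = 568.653.
∂Q_1/∂P_2 = -14.
ε = (∂Q_1/∂P_2)(P_2/Q_1) = -14 × (31.41/568.653) ≈ -0.773.

-0.773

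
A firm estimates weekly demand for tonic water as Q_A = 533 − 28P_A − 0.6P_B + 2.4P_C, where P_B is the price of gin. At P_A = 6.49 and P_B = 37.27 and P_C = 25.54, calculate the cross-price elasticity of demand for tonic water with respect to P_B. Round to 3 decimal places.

At P_A = 6.49 and P_B = 37.27 and P_C = 25.54: Q_A = 390.214.
∂Q_A/∂P_B = -0.6.
ε = (∂Q_A/∂P_B)(P_B/Q_A) = -0.6 × (37.27/390.214) ≈ -0.057.

-0.057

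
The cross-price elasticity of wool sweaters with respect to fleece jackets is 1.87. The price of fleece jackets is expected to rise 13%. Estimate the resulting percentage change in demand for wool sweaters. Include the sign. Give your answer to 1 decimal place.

24.3%

%ΔQ ≈ ε × %ΔP of fleece jackets = 1.87 × (13%) = 24.3%.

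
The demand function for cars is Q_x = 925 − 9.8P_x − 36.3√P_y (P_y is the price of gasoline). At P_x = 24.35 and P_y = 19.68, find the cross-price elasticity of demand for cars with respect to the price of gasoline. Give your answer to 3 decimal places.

At P_x = 24.35 and P_y = 19.68: Q_x = 525.335.
∂Q_x/∂P_y = -36.3/(2√P_y) = -36.3/(2√19.68) = -4.0913.
ε = (∂Q_x/∂P_y)(P_y/Q_x) = -4.0913 × (19.68/525.335) ≈ -0.153.

-0.153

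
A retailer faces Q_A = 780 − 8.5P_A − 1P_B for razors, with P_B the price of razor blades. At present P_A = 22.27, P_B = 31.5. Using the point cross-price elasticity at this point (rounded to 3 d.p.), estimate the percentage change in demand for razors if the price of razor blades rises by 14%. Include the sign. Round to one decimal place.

-0.8%

At P_A = 22.27, P_B = 31.5: Q_A = 559.205.
∂Q_A/∂P_B = -1.
ε = (∂Q_A/∂P_B)(P_B/Q_A) = -1.0000 × 31.5/559.205 ≈ -0.056.
%ΔQ_A ≈ ε × %ΔP_B = -0.056 × (14%) = -0.8%.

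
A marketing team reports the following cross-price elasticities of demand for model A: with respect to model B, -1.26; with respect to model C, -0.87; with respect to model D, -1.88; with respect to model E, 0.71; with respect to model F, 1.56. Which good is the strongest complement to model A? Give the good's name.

Complements have ε < 0. The most negative value is -1.88 (model D).

model D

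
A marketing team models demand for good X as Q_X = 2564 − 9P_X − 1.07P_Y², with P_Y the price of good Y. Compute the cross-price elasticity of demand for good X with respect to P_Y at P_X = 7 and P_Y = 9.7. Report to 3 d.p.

At P_X = 7 and P_Y = 9.7: Q_X = 2400.324.
∂Q_X/∂P_Y = -2.14P_Y = -2.14(9.7) = -20.7580.
ε = (∂Q_X/∂P_Y)(P_Y/Q_X) = -20.7580 × (9.7/2400.324) ≈ -0.084.
ε < 0: complements.

-0.084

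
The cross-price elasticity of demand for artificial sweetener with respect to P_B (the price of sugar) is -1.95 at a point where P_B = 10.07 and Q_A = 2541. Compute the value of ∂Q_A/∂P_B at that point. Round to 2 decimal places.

-492.05

ε = (∂Q_A/∂P_B)·(P_B/Q_A) ⇒ ∂Q_A/∂P_B = ε·Q_A/P_B = -1.95 × 2541/10.07 ≈ -492.05.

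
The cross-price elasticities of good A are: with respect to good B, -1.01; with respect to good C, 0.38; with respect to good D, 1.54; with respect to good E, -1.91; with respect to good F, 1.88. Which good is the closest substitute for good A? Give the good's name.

Substitutes have ε > 0. Among the positive values, 1.88 (good F) is largest.

good F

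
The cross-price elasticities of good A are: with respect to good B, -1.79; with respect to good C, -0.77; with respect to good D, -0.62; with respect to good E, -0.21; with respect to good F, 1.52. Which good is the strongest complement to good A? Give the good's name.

Complements have ε < 0. The most negative value is -1.79 (good B).

good B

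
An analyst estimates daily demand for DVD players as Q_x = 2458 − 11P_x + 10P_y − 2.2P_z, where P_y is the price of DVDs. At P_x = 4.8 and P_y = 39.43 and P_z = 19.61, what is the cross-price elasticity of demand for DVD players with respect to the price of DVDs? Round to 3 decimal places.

At P_x = 4.8 and P_y = 39.43 and P_z = 19.61: Q_x = 2756.358.
∂Q_x/∂P_y = 10.
ε = (∂Q_x/∂P_y)(P_y/Q_x) = 10 × (39.43/2756.358) ≈ 0.143.
Since ε > 0, DVD players and DVDs are substitutes.

0.143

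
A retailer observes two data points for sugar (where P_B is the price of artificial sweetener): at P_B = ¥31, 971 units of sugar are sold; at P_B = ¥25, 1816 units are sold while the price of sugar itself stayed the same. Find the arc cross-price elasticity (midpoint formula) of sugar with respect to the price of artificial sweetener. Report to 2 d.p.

ΔQ_A = 1816 − 971 = 845; ΔP_B = 25 − 31 = -6.
Midpoints: Q̄_A = 1393.5, P̄_B = 28.00.
ε = (ΔQ_A/Q̄_A)/(ΔP_B/P̄_B) = (845/1393.5)/(-6/28.00) ≈ -2.83.
ε < 0: sugar and artificial sweetener are complements.

-2.83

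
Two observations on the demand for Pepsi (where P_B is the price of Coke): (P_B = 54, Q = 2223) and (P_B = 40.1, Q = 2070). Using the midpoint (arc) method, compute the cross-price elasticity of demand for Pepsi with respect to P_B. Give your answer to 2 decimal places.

0.24

ΔQ_A = 2070 − 2223 = -153; ΔP_B = 40.1 − 54 = -13.9.
Midpoints: Q̄_A = 2146.5, P̄_B = 47.05.
ε = (ΔQ_A/Q̄_A)/(ΔP_B/P̄_B) = (-153/2146.5)/(-13.9/47.05) ≈ 0.24.
ε > 0: Pepsi and Coke are substitutes.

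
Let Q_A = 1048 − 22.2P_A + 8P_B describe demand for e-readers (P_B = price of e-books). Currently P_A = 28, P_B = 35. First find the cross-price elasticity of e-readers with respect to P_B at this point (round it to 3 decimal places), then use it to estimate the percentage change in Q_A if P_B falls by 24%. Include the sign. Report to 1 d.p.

-9.5%

At P_A = 28, P_B = 35: Q_A = 706.4.
∂Q_A/∂P_B = 8.
ε = (∂Q_A/∂P_B)(P_B/Q_A) = 8.0000 × 35/706.4 ≈ 0.396.
%ΔQ_A ≈ ε × %ΔP_B = 0.396 × (-24%) = -9.5%.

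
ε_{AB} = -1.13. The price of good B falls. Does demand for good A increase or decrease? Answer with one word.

increase

ε < 0 and the price of good B falls, so the quantity of good A moves in the opposite direction: it increases.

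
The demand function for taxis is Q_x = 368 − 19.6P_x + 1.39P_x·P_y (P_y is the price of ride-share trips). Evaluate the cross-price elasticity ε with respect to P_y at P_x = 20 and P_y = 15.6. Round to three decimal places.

1.059

At P_x = 20 and P_y = 15.6: Q_x = 409.68.
∂Q_x/∂P_y = 1.39P_x = 1.39(20) = 27.8000.
ε = (∂Q_x/∂P_y)(P_y/Q_x) = 27.8000 × (15.6/409.68) ≈ 1.059.
ε > 0: substitutes.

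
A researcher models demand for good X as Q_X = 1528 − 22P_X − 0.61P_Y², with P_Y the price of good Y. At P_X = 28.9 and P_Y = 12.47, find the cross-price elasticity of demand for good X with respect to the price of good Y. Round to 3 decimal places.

-0.238

At P_X = 28.9 and P_Y = 12.47: Q_X = 797.344.
∂Q_X/∂P_Y = -1.22P_Y = -1.22(12.47) = -15.2134.
ε = (∂Q_X/∂P_Y)(P_Y/Q_X) = -15.2134 × (12.47/797.344) ≈ -0.238.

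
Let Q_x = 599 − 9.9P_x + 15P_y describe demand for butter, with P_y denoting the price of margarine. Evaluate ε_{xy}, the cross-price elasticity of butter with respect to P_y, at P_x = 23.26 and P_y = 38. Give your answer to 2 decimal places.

0.61

At P_x = 23.26 and P_y = 38: Q_x = 938.726.
∂Q_x/∂P_y = 15.
ε = (∂Q_x/∂P_y)(P_y/Q_x) = 15 × (38/938.726) ≈ 0.61.
Since ε > 0, butter and margarine are substitutes.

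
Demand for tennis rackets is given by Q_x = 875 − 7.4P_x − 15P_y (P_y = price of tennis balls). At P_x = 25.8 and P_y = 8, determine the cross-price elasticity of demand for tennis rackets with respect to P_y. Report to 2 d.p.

-0.21

At P_x = 25.8 and P_y = 8: Q_x = 564.08.
∂Q_x/∂P_y = -15.
ε = (∂Q_x/∂P_y)(P_y/Q_x) = -15 × (8/564.08) ≈ -0.21.
Since ε < 0, tennis rackets and tennis balls are complements.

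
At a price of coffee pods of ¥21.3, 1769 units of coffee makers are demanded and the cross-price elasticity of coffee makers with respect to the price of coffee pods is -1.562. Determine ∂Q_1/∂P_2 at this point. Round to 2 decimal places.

ε = (∂Q_1/∂P_2)·(P_2/Q_1) ⇒ ∂Q_1/∂P_2 = ε·Q_1/P_2 = -1.562 × 1769/21.3 ≈ -129.73.

-129.73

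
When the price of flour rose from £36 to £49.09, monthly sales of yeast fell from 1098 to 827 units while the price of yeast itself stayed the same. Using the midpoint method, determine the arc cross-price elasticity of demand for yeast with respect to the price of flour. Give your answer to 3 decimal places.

-0.915

ΔQ_A = 827 − 1098 = -271; ΔP_B = 49.09 − 36 = 13.09.
Midpoints: Q̄_A = 962.5, P̄_B = 42.55.
ε = (ΔQ_A/Q̄_A)/(ΔP_B/P̄_B) = (-271/962.5)/(13.09/42.55) ≈ -0.915.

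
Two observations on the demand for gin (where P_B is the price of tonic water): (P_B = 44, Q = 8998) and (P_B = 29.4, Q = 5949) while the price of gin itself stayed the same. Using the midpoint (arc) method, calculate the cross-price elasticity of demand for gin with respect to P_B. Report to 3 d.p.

1.026

ΔQ_A = 5949 − 8998 = -3049; ΔP_B = 29.4 − 44 = -14.6.
Midpoints: Q̄_A = 7473.5, P̄_B = 36.70.
ε = (ΔQ_A/Q̄_A)/(ΔP_B/P̄_B) = (-3049/7473.5)/(-14.6/36.70) ≈ 1.026.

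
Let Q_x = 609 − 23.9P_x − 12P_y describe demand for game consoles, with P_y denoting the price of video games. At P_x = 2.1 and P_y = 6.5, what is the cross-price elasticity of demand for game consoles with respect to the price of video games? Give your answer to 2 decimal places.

At P_x = 2.1 and P_y = 6.5: Q_x = 480.81.
∂Q_x/∂P_y = -12.
ε = (∂Q_x/∂P_y)(P_y/Q_x) = -12 × (6.5/480.81) ≈ -0.16.
Since ε < 0, game consoles and video games are complements.

-0.16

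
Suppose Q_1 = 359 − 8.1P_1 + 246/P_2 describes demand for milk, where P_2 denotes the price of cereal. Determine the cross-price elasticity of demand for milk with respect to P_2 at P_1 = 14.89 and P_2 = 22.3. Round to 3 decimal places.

-0.044

At P_1 = 14.89 and P_2 = 22.3: Q_1 = 249.422.
∂Q_1/∂P_2 = −246/P_2² = -0.4947.
ε = (∂Q_1/∂P_2)(P_2/Q_1) = -0.4947 × (22.3/249.422) ≈ -0.044.
ε < 0: complements.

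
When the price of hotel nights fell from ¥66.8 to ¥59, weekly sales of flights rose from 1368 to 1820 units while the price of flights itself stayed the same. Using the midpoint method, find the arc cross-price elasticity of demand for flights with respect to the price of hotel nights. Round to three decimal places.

ΔQ_A = 1820 − 1368 = 452; ΔP_B = 59 − 66.8 = -7.8.
Midpoints: Q̄_A = 1594.0, P̄_B = 62.90.
ε = (ΔQ_A/Q̄_A)/(ΔP_B/P̄_B) = (452/1594.0)/(-7.8/62.90) ≈ -2.287.

-2.287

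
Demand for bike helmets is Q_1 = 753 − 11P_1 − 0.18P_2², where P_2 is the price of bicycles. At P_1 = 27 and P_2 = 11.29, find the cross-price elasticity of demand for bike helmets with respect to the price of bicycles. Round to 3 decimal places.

At P_1 = 27 and P_2 = 11.29: Q_1 = 433.056.
∂Q_1/∂P_2 = -0.36P_2 = -0.36(11.29) = -4.0644.
ε = (∂Q_1/∂P_2)(P_2/Q_1) = -4.0644 × (11.29/433.056) ≈ -0.106.
ε < 0: complements.

-0.106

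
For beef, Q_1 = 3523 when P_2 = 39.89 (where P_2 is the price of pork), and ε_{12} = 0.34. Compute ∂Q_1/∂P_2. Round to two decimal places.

30.03

ε = (∂Q_1/∂P_2)·(P_2/Q_1) ⇒ ∂Q_1/∂P_2 = ε·Q_1/P_2 = 0.34 × 3523/39.89 ≈ 30.03.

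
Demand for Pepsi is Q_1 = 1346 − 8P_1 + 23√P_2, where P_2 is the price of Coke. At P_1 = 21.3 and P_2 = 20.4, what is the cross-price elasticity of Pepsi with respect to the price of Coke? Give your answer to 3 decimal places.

0.041

At P_1 = 21.3 and P_2 = 20.4: Q_1 = 1279.483.
∂Q_1/∂P_2 = 23/(2√P_2) = 23/(2√20.4) = 2.5461.
ε = (∂Q_1/∂P_2)(P_2/Q_1) = 2.5461 × (20.4/1279.483) ≈ 0.041.
ε > 0: substitutes.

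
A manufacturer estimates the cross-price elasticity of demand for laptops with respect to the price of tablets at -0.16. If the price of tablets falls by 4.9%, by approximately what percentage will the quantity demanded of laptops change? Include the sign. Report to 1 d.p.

0.8%

%ΔQ ≈ ε × %ΔP of tablets = -0.16 × (-4.9%) = 0.8%.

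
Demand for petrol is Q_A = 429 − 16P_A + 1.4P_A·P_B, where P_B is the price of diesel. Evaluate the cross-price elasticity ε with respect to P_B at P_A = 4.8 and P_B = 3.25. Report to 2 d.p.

At P_A = 4.8 and P_B = 3.25: Q_A = 374.04.
∂Q_A/∂P_B = 1.4P_A = 1.4(4.8) = 6.7200.
ε = (∂Q_A/∂P_B)(P_B/Q_A) = 6.7200 × (3.25/374.04) ≈ 0.06.
ε > 0: substitutes.

0.06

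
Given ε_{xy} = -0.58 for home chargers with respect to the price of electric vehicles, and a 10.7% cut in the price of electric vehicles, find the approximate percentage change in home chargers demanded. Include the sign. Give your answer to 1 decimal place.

6.2%

%ΔQ ≈ ε × %ΔP of electric vehicles = -0.58 × (-10.7%) = 6.2%.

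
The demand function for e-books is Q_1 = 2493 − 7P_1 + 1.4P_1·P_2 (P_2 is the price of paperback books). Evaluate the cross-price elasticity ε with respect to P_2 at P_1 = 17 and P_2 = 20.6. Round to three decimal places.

0.171

At P_1 = 17 and P_2 = 20.6: Q_1 = 2864.28.
∂Q_1/∂P_2 = 1.4P_1 = 1.4(17) = 23.8000.
ε = (∂Q_1/∂P_2)(P_2/Q_1) = 23.8000 × (20.6/2864.28) ≈ 0.171.
ε > 0: substitutes.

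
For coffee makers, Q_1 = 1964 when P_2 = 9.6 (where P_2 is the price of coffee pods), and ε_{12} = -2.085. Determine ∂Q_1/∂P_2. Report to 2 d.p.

-426.56

ε = (∂Q_1/∂P_2)·(P_2/Q_1) ⇒ ∂Q_1/∂P_2 = ε·Q_1/P_2 = -2.085 × 1964/9.6 ≈ -426.56.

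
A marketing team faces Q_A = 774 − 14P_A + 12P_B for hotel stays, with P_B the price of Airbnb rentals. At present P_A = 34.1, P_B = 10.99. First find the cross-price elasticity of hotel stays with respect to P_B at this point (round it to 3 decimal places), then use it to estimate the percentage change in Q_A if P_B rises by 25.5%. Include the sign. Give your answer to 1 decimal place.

At P_A = 34.1, P_B = 10.99: Q_A = 428.48.
∂Q_A/∂P_B = 12.
ε = (∂Q_A/∂P_B)(P_B/Q_A) = 12.0000 × 10.99/428.48 ≈ 0.308.
%ΔQ_A ≈ ε × %ΔP_B = 0.308 × (25.5%) = 7.9%.

7.9%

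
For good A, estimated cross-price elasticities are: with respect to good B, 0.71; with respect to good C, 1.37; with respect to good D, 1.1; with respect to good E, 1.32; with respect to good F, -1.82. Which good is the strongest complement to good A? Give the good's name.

good F

Complements have ε < 0. The most negative value is -1.82 (good F).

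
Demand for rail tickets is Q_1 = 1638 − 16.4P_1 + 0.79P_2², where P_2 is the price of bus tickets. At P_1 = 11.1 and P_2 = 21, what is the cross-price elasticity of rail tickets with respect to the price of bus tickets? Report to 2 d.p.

0.39

At P_1 = 11.1 and P_2 = 21: Q_1 = 1804.35.
∂Q_1/∂P_2 = 1.58P_2 = 1.58(21) = 33.1800.
ε = (∂Q_1/∂P_2)(P_2/Q_1) = 33.1800 × (21/1804.35) ≈ 0.39.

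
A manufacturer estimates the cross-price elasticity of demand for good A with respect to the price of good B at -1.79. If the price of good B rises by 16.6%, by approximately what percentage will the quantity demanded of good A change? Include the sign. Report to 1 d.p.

-29.7%

%ΔQ ≈ ε × %ΔP of good B = -1.79 × (16.6%) = -29.7%.
Demand for good A falls by about 29.7%.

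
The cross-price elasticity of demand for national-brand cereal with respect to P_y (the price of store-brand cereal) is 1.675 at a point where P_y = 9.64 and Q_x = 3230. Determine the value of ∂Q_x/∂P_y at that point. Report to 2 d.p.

ε = (∂Q_x/∂P_y)·(P_y/Q_x) ⇒ ∂Q_x/∂P_y = ε·Q_x/P_y = 1.675 × 3230/9.64 ≈ 561.23.

561.23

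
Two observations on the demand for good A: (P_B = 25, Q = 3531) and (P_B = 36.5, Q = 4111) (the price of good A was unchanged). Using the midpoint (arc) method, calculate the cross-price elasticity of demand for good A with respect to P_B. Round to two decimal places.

ΔQ_A = 4111 − 3531 = 580; ΔP_B = 36.5 − 25 = 11.5.
Midpoints: Q̄_A = 3821.0, P̄_B = 30.75.
ε = (ΔQ_A/Q̄_A)/(ΔP_B/P̄_B) = (580/3821.0)/(11.5/30.75) ≈ 0.41.
ε > 0: good A and good B are substitutes.

0.41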